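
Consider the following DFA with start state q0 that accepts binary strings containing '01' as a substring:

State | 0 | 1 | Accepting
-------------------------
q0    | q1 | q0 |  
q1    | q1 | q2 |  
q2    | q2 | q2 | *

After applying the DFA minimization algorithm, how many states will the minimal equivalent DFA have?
All 3 states are reachable from q0, so none can be removed as unreachable.
Table-filling: first mark every (accepting, non-accepting) pair as distinguishable (accepting: {q2}; non-accepting: {q0, q1}).
Round 1: (q0, q1) on '1' go to q0 and q2, already distinguishable → mark.
Every pair of states is distinguishable, so the DFA is already minimal.
Equivalence classes: {q0}, {q1}, {q2} → 3 states.

Final answer: 3 states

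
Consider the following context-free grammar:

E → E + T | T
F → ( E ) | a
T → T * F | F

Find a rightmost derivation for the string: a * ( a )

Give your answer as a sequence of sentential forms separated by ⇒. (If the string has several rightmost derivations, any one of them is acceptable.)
Start with E.
Step 1: the rightmost non-terminal is E; apply E → T:  T
Step 2: the rightmost non-terminal is T; apply T → T * F:  T * F
Step 3: the rightmost non-terminal is F; apply F → ( E ):  T * ( E )
Step 4: the rightmost non-terminal is E; apply E → T:  T * ( T )
Step 5: the rightmost non-terminal is T; apply T → F:  T * ( F )
Step 6: the rightmost non-terminal is F; apply F → a:  T * ( a )
Step 7: the rightmost non-terminal is T; apply T → F:  F * ( a )
Step 8: the rightmost non-terminal is F; apply F → a:  a * ( a )

Final answer: E ⇒ T ⇒ T * F ⇒ T * ( E ) ⇒ T * ( T ) ⇒ T * ( F ) ⇒ T * ( a ) ⇒ F * ( a ) ⇒ a * ( a )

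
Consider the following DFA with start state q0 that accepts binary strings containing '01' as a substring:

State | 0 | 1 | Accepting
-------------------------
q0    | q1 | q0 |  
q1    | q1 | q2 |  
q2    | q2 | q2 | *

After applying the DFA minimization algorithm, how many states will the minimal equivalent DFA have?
All 3 states are reachable from q0, so none can be removed as unreachable.
Table-filling: first mark every (accepting, non-accepting) pair as distinguishable (accepting: {q2}; non-accepting: {q0, q1}).
Round 1: (q0, q1) on '1' go to q0 and q2, already distinguishable → mark.
Every pair of states is distinguishable, so the DFA is already minimal.
Equivalence classes: {q0}, {q1}, {q2} → 3 states.

Final answer: 3 states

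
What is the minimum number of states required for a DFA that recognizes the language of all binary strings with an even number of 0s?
Language: binary strings with an even number of 0s
Lower bound (Myhill–Nerode): the prefixes ε, 0 are pairwise distinguishable:
  ε vs 0: suffix ε distinguishes them (ε has zero 0s (accepted), 0 has one 0 (rejected))
So any DFA needs at least 2 states.
Upper bound: a DFA with 2 states exists (one state per class above).
Minimum states: 2

Final answer: 2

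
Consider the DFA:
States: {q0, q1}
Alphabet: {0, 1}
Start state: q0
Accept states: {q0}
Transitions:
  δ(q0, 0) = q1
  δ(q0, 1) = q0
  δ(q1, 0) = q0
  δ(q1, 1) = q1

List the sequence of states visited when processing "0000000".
Starting at q0
Read '0': q0 -> q1
Read '0': q1 -> q0
Read '0': q0 -> q1
Read '0': q1 -> q0
Read '0': q0 -> q1
Read '0': q1 -> q0
Read '0': q0 -> q1

Final answer: q0 -> q1 -> q0 -> q1 -> q0 -> q1 -> q0 -> q1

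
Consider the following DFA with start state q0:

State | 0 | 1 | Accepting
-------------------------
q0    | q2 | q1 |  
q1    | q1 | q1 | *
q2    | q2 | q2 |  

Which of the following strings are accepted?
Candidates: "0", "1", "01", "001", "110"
"0": q0 → q2; q2 is not accepting → rejected
"1": q0 → q1; q1 is accepting → accepted
"01": q0 → q2 → q2; q2 is not accepting → rejected
"001": q0 → q2 → q2 → q2; q2 is not accepting → rejected
"110": q0 → q1 → q1 → q1; q1 is accepting → accepted

Final answer: "1", "110"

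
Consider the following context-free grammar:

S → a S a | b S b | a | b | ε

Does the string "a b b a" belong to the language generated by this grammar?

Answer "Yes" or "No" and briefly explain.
A derivation exists: S ⇒ a S a ⇒ a b S b a ⇒ a b b a (using S → a S a, S → b S b, then S → ε).

Final answer: Yes - a valid derivation exists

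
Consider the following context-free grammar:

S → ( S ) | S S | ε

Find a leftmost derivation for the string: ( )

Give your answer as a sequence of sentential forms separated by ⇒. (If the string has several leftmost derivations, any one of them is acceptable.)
Start with S.
Step 1: the leftmost non-terminal is S; apply S → ( S ):  ( S )
Step 2: the leftmost non-terminal is S; apply S → ε:  ( )

Final answer: S ⇒ ( S ) ⇒ ( )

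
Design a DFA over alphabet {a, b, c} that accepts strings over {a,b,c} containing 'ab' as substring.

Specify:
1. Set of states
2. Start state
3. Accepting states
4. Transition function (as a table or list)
One valid DFA (any DFA recognizing the same language is acceptable):
States: {q0, q1, q2}
Start: q0
Accepting: {q2}
Transitions (accepting states marked with *):
State | a | b | c | Accepting
-----------------------------
q0    | q1 | q0 | q0 |  
q1    | q1 | q2 | q0 |  
q2    | q2 | q2 | q2 | *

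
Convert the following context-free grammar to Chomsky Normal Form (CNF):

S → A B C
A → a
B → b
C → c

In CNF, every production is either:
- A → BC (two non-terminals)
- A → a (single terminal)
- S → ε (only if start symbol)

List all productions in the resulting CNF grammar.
The grammar has no ε-productions or unit productions to eliminate.
A → a is already in CNF (single terminal) – keep it.
B → b is already in CNF (single terminal) – keep it.
C → c is already in CNF (single terminal) – keep it.
S → A B C has 3 symbols on the right: break it into binary productions S → A X0, X0 → B C.
Resulting CNF grammar (5 productions): A → a; B → b; C → c; S → A X0; X0 → B C

Final answer: A → a; B → b; C → c; S → A X0; X0 → B C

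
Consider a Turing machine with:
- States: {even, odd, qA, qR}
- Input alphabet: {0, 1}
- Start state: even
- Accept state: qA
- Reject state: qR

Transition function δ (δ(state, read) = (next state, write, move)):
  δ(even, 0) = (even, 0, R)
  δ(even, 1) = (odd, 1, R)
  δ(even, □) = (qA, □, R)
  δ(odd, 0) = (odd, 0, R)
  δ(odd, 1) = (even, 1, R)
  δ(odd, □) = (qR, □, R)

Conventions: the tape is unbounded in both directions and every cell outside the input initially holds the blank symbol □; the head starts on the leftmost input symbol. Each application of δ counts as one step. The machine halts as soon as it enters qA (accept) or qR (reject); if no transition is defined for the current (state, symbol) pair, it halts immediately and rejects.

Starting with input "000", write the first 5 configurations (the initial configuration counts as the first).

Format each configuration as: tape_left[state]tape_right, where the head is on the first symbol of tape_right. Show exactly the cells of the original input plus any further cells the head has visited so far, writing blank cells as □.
Step 0: [even]000 (head at position 0)
Step 1: δ(even, 0) = (even, 0, R)  ⊢  0[even]00 (head at position 1)
Step 2: δ(even, 0) = (even, 0, R)  ⊢  00[even]0 (head at position 2)
Step 3: δ(even, 0) = (even, 0, R)  ⊢  000[even]□ (head at position 3)
Step 4: δ(even, □) = (qA, □, R)  ⊢  000□[qA]□ (head at position 4)

Final answer: [even]000 ⊢ 0[even]00 ⊢ 00[even]0 ⊢ 000[even]□ ⊢ 000□[qA]□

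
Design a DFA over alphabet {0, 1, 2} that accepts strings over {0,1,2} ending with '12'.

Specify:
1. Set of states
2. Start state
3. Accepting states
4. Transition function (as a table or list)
One valid DFA (any DFA recognizing the same language is acceptable):
States: {q0, q1, q2}
Start: q0
Accepting: {q2}
Transitions (accepting states marked with *):
State | 0 | 1 | 2 | Accepting
-----------------------------
q0    | q0 | q1 | q0 |  
q1    | q0 | q1 | q2 |  
q2    | q0 | q1 | q0 | *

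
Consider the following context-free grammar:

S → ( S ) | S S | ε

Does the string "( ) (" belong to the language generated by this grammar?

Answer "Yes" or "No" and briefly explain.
Each production adds parentheses only in matched pairs (S → ( S )) or none at all, so every derived string has equally many '(' and ')'. The string ( ) ( has two '(' and one ')', so it cannot be derived.

Final answer: No - no valid derivation exists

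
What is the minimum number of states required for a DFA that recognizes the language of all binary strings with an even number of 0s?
Language: binary strings with an even number of 0s
Lower bound (Myhill–Nerode): the prefixes ε, 0 are pairwise distinguishable:
  ε vs 0: suffix ε distinguishes them (ε has zero 0s (accepted), 0 has one 0 (rejected))
So any DFA needs at least 2 states.
Upper bound: a DFA with 2 states exists (one state per class above).
Minimum states: 2

Final answer: 2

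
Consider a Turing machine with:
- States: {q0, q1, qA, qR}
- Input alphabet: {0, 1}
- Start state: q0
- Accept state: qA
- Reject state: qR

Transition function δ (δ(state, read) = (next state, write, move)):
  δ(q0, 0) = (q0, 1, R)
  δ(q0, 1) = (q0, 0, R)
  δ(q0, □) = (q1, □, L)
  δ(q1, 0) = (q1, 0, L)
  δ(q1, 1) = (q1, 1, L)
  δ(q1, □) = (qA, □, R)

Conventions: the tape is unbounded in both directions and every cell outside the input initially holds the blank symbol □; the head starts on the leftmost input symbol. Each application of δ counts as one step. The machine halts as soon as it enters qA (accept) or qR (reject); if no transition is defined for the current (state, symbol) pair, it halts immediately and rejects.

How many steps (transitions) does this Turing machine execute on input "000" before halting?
Step 0: [q0]000 (head at position 0)
Step 1: δ(q0, 0) = (q0, 1, R)  ⊢  1[q0]00 (head at position 1)
Step 2: δ(q0, 0) = (q0, 1, R)  ⊢  11[q0]0 (head at position 2)
Step 3: δ(q0, 0) = (q0, 1, R)  ⊢  111[q0]□ (head at position 3)
Step 4: δ(q0, □) = (q1, □, L)  ⊢  11[q1]1□ (head at position 2)
Step 5: δ(q1, 1) = (q1, 1, L)  ⊢  1[q1]11□ (head at position 1)
Step 6: δ(q1, 1) = (q1, 1, L)  ⊢  [q1]111□ (head at position 0)
Step 7: δ(q1, 1) = (q1, 1, L)  ⊢  [q1]□111□ (head at position -1)
Step 8: δ(q1, □) = (qA, □, R)  ⊢  □[qA]111□ (head at position 0)
The machine is in qA, so it halts and accepts.
Number of transitions executed: 8.

Final answer: 8 steps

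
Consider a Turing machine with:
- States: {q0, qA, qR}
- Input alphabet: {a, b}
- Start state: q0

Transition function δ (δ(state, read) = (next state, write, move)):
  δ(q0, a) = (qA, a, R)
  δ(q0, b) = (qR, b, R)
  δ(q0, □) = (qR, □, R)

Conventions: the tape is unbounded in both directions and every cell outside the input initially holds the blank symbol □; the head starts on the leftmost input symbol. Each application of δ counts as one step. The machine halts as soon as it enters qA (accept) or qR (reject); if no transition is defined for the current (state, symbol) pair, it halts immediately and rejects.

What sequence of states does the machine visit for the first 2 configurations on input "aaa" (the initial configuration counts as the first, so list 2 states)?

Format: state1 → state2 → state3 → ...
Step 0: [q0]aaa (head at position 0)
Step 1: δ(q0, a) = (qA, a, R)  ⊢  a[qA]aa (head at position 1)
Reading off the states of these 2 configurations: q0 → qA

Final answer: q0 → qA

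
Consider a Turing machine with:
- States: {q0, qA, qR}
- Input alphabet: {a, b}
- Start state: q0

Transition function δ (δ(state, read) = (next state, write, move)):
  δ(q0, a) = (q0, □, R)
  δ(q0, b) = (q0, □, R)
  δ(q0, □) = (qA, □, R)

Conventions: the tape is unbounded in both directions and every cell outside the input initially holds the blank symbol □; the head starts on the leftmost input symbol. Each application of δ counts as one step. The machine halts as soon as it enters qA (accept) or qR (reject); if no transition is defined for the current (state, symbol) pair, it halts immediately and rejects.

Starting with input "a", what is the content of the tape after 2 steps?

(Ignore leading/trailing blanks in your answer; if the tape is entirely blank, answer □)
Step 0: [q0]a (head at position 0)
Step 1: δ(q0, a) = (q0, □, R)  ⊢  □[q0]□ (head at position 1)
Step 2: δ(q0, □) = (qA, □, R)  ⊢  □□[qA]□ (head at position 2)
Tape after 2 steps (ignoring surrounding blanks): □

Final answer: Tape: □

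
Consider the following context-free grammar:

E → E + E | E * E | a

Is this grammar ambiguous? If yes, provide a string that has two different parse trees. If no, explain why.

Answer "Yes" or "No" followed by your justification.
Two different leftmost derivations of a + a * a:
  (1) E ⇒ E + E ⇒ a + E ⇒ a + E * E ⇒ a + a * E ⇒ a + a * a   (tree groups a + (a * a))
  (2) E ⇒ E * E ⇒ E + E * E ⇒ a + E * E ⇒ a + a * E ⇒ a + a * a   (tree groups (a + a) * a)
Two distinct leftmost derivations = two distinct parse trees, so the grammar is ambiguous.

Final answer: Yes - the string 'a + a * a' has two distinct leftmost derivations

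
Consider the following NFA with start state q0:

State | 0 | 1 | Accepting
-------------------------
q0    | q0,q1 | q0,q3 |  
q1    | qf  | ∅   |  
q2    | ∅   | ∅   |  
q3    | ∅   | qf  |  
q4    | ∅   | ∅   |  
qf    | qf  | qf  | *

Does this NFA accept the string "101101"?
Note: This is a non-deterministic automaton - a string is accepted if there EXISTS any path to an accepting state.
Track the set of states the NFA could be in: start {q0}
Read '1': {q0} → {q0, q3}
Read '0': {q0, q3} → {q0, q1}
Read '1': {q0, q1} → {q0, q3}
Read '1': {q0, q3} → {q0, q3, qf}
Read '0': {q0, q3, qf} → {q0, q1, qf}
Read '1': {q0, q1, qf} → {q0, q3, qf}
Final set {q0, q3, qf} contains accepting state(s) {qf} → accepted.

Final answer: Yes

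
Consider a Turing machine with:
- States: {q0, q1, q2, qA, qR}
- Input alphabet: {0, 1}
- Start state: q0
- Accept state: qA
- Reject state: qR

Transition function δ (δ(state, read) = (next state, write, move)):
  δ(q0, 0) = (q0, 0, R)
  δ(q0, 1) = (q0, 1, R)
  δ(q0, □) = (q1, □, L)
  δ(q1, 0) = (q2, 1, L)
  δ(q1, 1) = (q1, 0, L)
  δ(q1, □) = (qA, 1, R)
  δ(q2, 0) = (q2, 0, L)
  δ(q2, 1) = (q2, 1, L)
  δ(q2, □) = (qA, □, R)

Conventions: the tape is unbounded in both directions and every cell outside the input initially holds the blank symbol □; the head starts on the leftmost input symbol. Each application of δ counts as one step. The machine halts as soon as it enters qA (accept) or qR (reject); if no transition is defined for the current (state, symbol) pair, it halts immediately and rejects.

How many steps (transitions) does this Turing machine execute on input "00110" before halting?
Step 0: [q0]00110 (head at position 0)
Step 1: δ(q0, 0) = (q0, 0, R)  ⊢  0[q0]0110 (head at position 1)
Step 2: δ(q0, 0) = (q0, 0, R)  ⊢  00[q0]110 (head at position 2)
Step 3: δ(q0, 1) = (q0, 1, R)  ⊢  001[q0]10 (head at position 3)
Step 4: δ(q0, 1) = (q0, 1, R)  ⊢  0011[q0]0 (head at position 4)
Step 5: δ(q0, 0) = (q0, 0, R)  ⊢  00110[q0]□ (head at position 5)
Step 6: δ(q0, □) = (q1, □, L)  ⊢  0011[q1]0□ (head at position 4)
Step 7: δ(q1, 0) = (q2, 1, L)  ⊢  001[q2]11□ (head at position 3)
Step 8: δ(q2, 1) = (q2, 1, L)  ⊢  00[q2]111□ (head at position 2)
Step 9: δ(q2, 1) = (q2, 1, L)  ⊢  0[q2]0111□ (head at position 1)
Step 10: δ(q2, 0) = (q2, 0, L)  ⊢  [q2]00111□ (head at position 0)
Step 11: δ(q2, 0) = (q2, 0, L)  ⊢  [q2]□00111□ (head at position -1)
Step 12: δ(q2, □) = (qA, □, R)  ⊢  □[qA]00111□ (head at position 0)
The machine is in qA, so it halts and accepts.
Number of transitions executed: 12.

Final answer: 12 steps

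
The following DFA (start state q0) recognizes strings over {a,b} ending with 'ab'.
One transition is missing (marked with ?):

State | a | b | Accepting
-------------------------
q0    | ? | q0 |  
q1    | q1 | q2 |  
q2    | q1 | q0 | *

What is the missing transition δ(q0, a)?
q1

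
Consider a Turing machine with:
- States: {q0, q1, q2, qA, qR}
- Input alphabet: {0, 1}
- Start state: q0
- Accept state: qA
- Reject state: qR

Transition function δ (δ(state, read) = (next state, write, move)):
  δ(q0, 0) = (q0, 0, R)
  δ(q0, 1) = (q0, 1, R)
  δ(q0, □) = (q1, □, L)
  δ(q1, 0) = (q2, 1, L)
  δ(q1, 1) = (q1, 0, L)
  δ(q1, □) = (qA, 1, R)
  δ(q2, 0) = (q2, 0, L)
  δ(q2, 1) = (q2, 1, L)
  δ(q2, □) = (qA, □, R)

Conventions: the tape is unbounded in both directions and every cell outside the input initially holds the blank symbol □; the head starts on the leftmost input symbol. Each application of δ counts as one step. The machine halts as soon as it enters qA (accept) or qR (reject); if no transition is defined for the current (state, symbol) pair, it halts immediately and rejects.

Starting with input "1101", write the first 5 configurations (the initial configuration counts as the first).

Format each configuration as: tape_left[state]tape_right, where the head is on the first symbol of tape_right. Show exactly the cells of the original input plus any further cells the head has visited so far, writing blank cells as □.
Step 0: [q0]1101 (head at position 0)
Step 1: δ(q0, 1) = (q0, 1, R)  ⊢  1[q0]101 (head at position 1)
Step 2: δ(q0, 1) = (q0, 1, R)  ⊢  11[q0]01 (head at position 2)
Step 3: δ(q0, 0) = (q0, 0, R)  ⊢  110[q0]1 (head at position 3)
Step 4: δ(q0, 1) = (q0, 1, R)  ⊢  1101[q0]□ (head at position 4)

Final answer: [q0]1101 ⊢ 1[q0]101 ⊢ 11[q0]01 ⊢ 110[q0]1 ⊢ 1101[q0]□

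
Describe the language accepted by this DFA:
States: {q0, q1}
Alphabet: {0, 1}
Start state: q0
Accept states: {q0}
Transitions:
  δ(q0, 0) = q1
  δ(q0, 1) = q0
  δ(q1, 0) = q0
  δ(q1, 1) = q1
Analyzing the DFA structure:
Start state: q0
Accept states: {q0}
Interpreting what each state remembers (checking against the transitions):
  q0: an even number of 0s has been read so far
  q1: an odd number of 0s has been read so far
  δ(q0, 0): in q0 (an even number of 0s has been read so far), after reading 0 we have: an odd number of 0s has been read so far → q1
  δ(q0, 1): in q0 (an even number of 0s has been read so far), after reading 1 we have: an even number of 0s has been read so far → q0
  δ(q1, 0): in q1 (an odd number of 0s has been read so far), after reading 0 we have: an even number of 0s has been read so far → q0
  δ(q1, 1): in q1 (an odd number of 0s has been read so far), after reading 1 we have: an odd number of 0s has been read so far → q1
A string is accepted iff it ends in {q0}, i.e. an even number of 0s has been read so far.
Language: All binary strings with an even number of 0s

Final answer: All binary strings with an even number of 0s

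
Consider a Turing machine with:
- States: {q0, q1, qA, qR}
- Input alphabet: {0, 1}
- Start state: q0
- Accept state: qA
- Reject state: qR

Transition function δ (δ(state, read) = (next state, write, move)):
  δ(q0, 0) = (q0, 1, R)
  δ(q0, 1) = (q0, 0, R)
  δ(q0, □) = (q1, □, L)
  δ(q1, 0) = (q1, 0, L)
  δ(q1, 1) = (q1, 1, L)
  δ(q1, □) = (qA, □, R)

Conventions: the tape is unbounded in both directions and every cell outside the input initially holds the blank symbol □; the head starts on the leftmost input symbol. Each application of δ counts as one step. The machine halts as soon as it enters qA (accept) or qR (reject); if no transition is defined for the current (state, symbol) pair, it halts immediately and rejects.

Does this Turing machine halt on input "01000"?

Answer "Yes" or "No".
Step 0: [q0]01000 (head at position 0)
Step 1: δ(q0, 0) = (q0, 1, R)  ⊢  1[q0]1000 (head at position 1)
Step 2: δ(q0, 1) = (q0, 0, R)  ⊢  10[q0]000 (head at position 2)
Step 3: δ(q0, 0) = (q0, 1, R)  ⊢  101[q0]00 (head at position 3)
Step 4: δ(q0, 0) = (q0, 1, R)  ⊢  1011[q0]0 (head at position 4)
Step 5: δ(q0, 0) = (q0, 1, R)  ⊢  10111[q0]□ (head at position 5)
Step 6: δ(q0, □) = (q1, □, L)  ⊢  1011[q1]1□ (head at position 4)
Step 7: δ(q1, 1) = (q1, 1, L)  ⊢  101[q1]11□ (head at position 3)
Step 8: δ(q1, 1) = (q1, 1, L)  ⊢  10[q1]111□ (head at position 2)
Step 9: δ(q1, 1) = (q1, 1, L)  ⊢  1[q1]0111□ (head at position 1)
Step 10: δ(q1, 0) = (q1, 0, L)  ⊢  [q1]10111□ (head at position 0)
Step 11: δ(q1, 1) = (q1, 1, L)  ⊢  [q1]□10111□ (head at position -1)
Step 12: δ(q1, □) = (qA, □, R)  ⊢  □[qA]10111□ (head at position 0)
The machine is in qA, so it halts and accepts.
It halts after 12 steps.

Final answer: Yes - halts after 12 steps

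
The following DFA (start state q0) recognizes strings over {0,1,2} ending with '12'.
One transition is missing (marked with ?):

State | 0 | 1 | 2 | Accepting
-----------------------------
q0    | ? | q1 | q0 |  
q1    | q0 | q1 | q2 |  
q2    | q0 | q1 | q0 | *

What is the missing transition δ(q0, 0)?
q0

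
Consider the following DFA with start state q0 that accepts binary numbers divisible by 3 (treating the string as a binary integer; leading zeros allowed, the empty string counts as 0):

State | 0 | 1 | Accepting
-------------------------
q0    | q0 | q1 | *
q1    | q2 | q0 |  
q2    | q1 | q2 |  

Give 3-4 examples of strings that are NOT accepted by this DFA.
Any strings that end in a non-accepting state work; for example:
"10": q0 → q1 → q2; q2 is not accepting → rejected
"001": q0 → q0 → q0 → q1; q1 is not accepting → rejected
"0100": q0 → q0 → q1 → q2 → q1; q1 is not accepting → rejected
"1110": q0 → q1 → q0 → q1 → q2; q2 is not accepting → rejected

Final answer: "10", "001", "0100", "1110"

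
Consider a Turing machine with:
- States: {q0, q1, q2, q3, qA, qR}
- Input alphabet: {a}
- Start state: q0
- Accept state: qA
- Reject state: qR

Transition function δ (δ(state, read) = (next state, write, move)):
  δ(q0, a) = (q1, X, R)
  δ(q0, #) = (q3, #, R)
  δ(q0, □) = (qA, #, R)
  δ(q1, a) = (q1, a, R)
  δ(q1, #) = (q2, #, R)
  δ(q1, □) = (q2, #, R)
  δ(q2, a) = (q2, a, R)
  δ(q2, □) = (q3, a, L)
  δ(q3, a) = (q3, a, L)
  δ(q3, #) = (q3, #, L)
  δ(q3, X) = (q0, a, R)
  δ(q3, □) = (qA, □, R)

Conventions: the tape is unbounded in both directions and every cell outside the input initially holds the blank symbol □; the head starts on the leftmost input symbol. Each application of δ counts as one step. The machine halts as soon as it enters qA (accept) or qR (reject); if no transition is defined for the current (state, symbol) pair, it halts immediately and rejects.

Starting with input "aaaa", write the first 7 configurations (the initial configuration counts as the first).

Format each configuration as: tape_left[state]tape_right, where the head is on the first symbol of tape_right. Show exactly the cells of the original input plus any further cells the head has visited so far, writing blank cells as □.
Step 0: [q0]aaaa (head at position 0)
Step 1: δ(q0, a) = (q1, X, R)  ⊢  X[q1]aaa (head at position 1)
Step 2: δ(q1, a) = (q1, a, R)  ⊢  Xa[q1]aa (head at position 2)
Step 3: δ(q1, a) = (q1, a, R)  ⊢  Xaa[q1]a (head at position 3)
Step 4: δ(q1, a) = (q1, a, R)  ⊢  Xaaa[q1]□ (head at position 4)
Step 5: δ(q1, □) = (q2, #, R)  ⊢  Xaaa#[q2]□ (head at position 5)
Step 6: δ(q2, □) = (q3, a, L)  ⊢  Xaaa[q3]#a (head at position 4)

Final answer: [q0]aaaa ⊢ X[q1]aaa ⊢ Xa[q1]aa ⊢ Xaa[q1]a ⊢ Xaaa[q1]□ ⊢ Xaaa#[q2]□ ⊢ Xaaa[q3]#a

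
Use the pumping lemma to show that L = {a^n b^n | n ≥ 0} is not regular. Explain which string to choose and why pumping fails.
Language: L = {a^n b^n | n ≥ 0} (equal numbers of a's followed by b's)
Step 1: Assume for contradiction that L is regular, with pumping length p.
Step 2: Choose s = a^p b^p. Then s ∈ L (it has p a's followed by p b's) and |s| ≥ p.
Step 3: Consider any decomposition s = xyz with |xy| ≤ p and |y| > 0. Since |xy| ≤ p and the first p symbols of s are all a's, y = a^k for some k with 1 ≤ k ≤ p.
Step 4: Pumping up (i = 2): xy²z = a^(p+k) b^p, which has more a's than b's, so xy²z ∉ L.
This contradicts the pumping lemma, so L is not regular.

Final answer: Choose s = a^p b^p. Since |xy| ≤ p, y = a^k with k ≥ 1. Then xy²z = a^(p+k) b^p ∉ L.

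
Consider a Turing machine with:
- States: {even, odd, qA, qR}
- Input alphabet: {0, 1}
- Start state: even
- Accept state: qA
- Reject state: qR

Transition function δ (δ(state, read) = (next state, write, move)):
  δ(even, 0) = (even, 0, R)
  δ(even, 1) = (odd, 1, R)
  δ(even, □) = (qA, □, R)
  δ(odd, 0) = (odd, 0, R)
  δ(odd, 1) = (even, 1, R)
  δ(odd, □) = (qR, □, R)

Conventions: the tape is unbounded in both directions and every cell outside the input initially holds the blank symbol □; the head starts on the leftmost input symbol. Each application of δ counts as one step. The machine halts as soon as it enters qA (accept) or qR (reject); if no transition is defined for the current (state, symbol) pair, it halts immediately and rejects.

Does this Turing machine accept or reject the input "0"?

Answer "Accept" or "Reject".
Step 0: [even]0 (head at position 0)
Step 1: δ(even, 0) = (even, 0, R)  ⊢  0[even]□ (head at position 1)
Step 2: δ(even, □) = (qA, □, R)  ⊢  0□[qA]□ (head at position 2)
The machine is in qA, so it halts and accepts.

Final answer: Accept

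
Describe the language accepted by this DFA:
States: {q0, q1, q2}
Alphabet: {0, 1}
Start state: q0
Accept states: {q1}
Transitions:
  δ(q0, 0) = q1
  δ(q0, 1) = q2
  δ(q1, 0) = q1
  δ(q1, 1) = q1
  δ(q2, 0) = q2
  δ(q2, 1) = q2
Analyzing the DFA structure:
Start state: q0
Accept states: {q1}
Interpreting what each state remembers (checking against the transitions):
  q0: nothing has been read yet
  q1: the first symbol was 0
  q2: the first symbol was 1 (trap state)
  δ(q0, 0): in q0 (nothing has been read yet), after reading 0 we have: the first symbol was 0 → q1
  δ(q0, 1): in q0 (nothing has been read yet), after reading 1 we have: the first symbol was 1 (trap state) → q2
  δ(q1, 0): in q1 (the first symbol was 0), after reading 0 we have: the first symbol was 0 → q1
  δ(q1, 1): in q1 (the first symbol was 0), after reading 1 we have: the first symbol was 0 → q1
  δ(q2, 0): in q2 (the first symbol was 1 (trap state)), after reading 0 we have: the first symbol was 1 (trap state) → q2
  δ(q2, 1): in q2 (the first symbol was 1 (trap state)), after reading 1 we have: the first symbol was 1 (trap state) → q2
A string is accepted iff it ends in {q1}, i.e. the first symbol was 0.
Language: All binary strings starting with 0

Final answer: All binary strings starting with 0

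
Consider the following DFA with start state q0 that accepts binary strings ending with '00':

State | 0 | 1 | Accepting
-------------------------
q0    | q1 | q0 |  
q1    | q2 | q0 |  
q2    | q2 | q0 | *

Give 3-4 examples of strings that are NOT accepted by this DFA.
Any strings that end in a non-accepting state work; for example:
ε: q0; q0 is not accepting → rejected
"11": q0 → q0 → q0; q0 is not accepting → rejected
"0110": q0 → q1 → q0 → q0 → q1; q1 is not accepting → rejected
"1001": q0 → q0 → q1 → q2 → q0; q0 is not accepting → rejected

Final answer: ε, "11", "0110", "1001"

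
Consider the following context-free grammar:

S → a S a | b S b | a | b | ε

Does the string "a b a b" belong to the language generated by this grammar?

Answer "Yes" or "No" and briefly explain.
Every production places the same symbol at both ends (or yields a single symbol / ε), so every derived string is a palindrome. a b a b reversed is b a b a ≠ a b a b, so it is not a palindrome and cannot be derived (already the first step fails: the string starts with a but ends with b, so neither S → a S a nor S → b S b fits).

Final answer: No - no valid derivation exists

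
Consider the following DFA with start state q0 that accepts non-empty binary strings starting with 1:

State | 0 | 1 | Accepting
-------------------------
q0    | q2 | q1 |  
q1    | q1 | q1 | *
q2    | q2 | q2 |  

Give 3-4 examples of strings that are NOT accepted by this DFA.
Any strings that end in a non-accepting state work; for example:
ε: q0; q0 is not accepting → rejected
"000": q0 → q2 → q2 → q2; q2 is not accepting → rejected
"0011": q0 → q2 → q2 → q2 → q2; q2 is not accepting → rejected
"0101": q0 → q2 → q2 → q2 → q2; q2 is not accepting → rejected

Final answer: ε, "000", "0011", "0101"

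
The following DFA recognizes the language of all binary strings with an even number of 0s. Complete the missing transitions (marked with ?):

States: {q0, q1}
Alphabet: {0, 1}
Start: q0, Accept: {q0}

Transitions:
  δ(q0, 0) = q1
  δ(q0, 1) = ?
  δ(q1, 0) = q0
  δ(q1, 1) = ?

What each state remembers (consistent with the given transitions and accept states):
  q0: an even number of 0s has been read so far
  q1: an odd number of 0s has been read so far
Filling in the missing entries:
  δ(q0, 1): in q0 (an even number of 0s has been read so far), after reading 1 we have: an even number of 0s has been read so far → q0
  δ(q1, 1): in q1 (an odd number of 0s has been read so far), after reading 1 we have: an odd number of 0s has been read so far → q1

Final answer: δ(q0, 1) = q0; δ(q1, 1) = q1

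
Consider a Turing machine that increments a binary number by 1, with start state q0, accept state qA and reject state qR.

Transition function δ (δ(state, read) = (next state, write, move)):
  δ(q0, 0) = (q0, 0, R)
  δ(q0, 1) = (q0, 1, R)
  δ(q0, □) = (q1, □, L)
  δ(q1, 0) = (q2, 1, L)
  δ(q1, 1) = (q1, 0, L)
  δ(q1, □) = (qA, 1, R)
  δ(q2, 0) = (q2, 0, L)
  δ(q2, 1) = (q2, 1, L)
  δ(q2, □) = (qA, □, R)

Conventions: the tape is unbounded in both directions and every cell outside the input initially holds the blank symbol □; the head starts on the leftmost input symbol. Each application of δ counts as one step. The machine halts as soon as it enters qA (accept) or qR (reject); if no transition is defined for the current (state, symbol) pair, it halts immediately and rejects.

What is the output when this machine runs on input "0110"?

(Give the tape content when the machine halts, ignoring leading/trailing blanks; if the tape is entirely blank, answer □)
Step 0: [q0]0110 (head at position 0)
Step 1: δ(q0, 0) = (q0, 0, R)  ⊢  0[q0]110 (head at position 1)
Step 2: δ(q0, 1) = (q0, 1, R)  ⊢  01[q0]10 (head at position 2)
Step 3: δ(q0, 1) = (q0, 1, R)  ⊢  011[q0]0 (head at position 3)
Step 4: δ(q0, 0) = (q0, 0, R)  ⊢  0110[q0]□ (head at position 4)
Step 5: δ(q0, □) = (q1, □, L)  ⊢  011[q1]0□ (head at position 3)
Step 6: δ(q1, 0) = (q2, 1, L)  ⊢  01[q2]11□ (head at position 2)
Step 7: δ(q2, 1) = (q2, 1, L)  ⊢  0[q2]111□ (head at position 1)
Step 8: δ(q2, 1) = (q2, 1, L)  ⊢  [q2]0111□ (head at position 0)
Step 9: δ(q2, 0) = (q2, 0, L)  ⊢  [q2]□0111□ (head at position -1)
Step 10: δ(q2, □) = (qA, □, R)  ⊢  □[qA]0111□ (head at position 0)
The machine is in qA, so it halts and accepts.
Tape content when halted (ignoring surrounding blanks): 0111

Final answer: Output: 0111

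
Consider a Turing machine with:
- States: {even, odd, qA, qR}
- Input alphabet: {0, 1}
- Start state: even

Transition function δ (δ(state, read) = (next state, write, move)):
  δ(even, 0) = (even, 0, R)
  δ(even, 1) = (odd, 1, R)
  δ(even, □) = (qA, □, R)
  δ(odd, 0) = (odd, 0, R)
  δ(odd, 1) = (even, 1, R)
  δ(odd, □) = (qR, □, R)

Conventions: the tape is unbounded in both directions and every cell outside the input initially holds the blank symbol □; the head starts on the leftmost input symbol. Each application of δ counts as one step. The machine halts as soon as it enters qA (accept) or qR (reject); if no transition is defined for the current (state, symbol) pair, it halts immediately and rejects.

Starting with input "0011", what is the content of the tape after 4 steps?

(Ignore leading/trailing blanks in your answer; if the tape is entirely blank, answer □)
Step 0: [even]0011 (head at position 0)
Step 1: δ(even, 0) = (even, 0, R)  ⊢  0[even]011 (head at position 1)
Step 2: δ(even, 0) = (even, 0, R)  ⊢  00[even]11 (head at position 2)
Step 3: δ(even, 1) = (odd, 1, R)  ⊢  001[odd]1 (head at position 3)
Step 4: δ(odd, 1) = (even, 1, R)  ⊢  0011[even]□ (head at position 4)
Tape after 4 steps (ignoring surrounding blanks): 0011

Final answer: Tape: 0011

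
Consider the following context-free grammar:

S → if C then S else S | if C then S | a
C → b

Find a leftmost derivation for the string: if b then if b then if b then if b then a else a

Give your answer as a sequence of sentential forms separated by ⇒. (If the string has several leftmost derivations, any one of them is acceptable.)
Start with S.
Step 1: the leftmost non-terminal is S; apply S → if C then S:  if C then S
Step 2: the leftmost non-terminal is C; apply C → b:  if b then S
Step 3: the leftmost non-terminal is S; apply S → if C then S:  if b then if C then S
Step 4: the leftmost non-terminal is C; apply C → b:  if b then if b then S
Step 5: the leftmost non-terminal is S; apply S → if C then S:  if b then if b then if C then S
Step 6: the leftmost non-terminal is C; apply C → b:  if b then if b then if b then S
Step 7: the leftmost non-terminal is S; apply S → if C then S else S:  if b then if b then if b then if C then S else S
Step 8: the leftmost non-terminal is C; apply C → b:  if b then if b then if b then if b then S else S
Step 9: the leftmost non-terminal is S; apply S → a:  if b then if b then if b then if b then a else S
Step 10: the leftmost non-terminal is S; apply S → a:  if b then if b then if b then if b then a else a

Final answer: S ⇒ if C then S ⇒ if b then S ⇒ if b then if C then S ⇒ if b then if b then S ⇒ if b then if b then if C then S ⇒ if b then if b then if b then S ⇒ if b then if b then if b then if C then S else S ⇒ if b then if b then if b then if b then S else S ⇒ if b then if b then if b then if b then a else S ⇒ if b then if b then if b then if b then a else a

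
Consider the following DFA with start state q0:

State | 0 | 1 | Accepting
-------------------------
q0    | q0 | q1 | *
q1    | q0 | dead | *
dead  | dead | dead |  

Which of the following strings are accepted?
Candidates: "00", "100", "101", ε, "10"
"00": q0 → q0 → q0; q0 is accepting → accepted
"100": q0 → q1 → q0 → q0; q0 is accepting → accepted
"101": q0 → q1 → q0 → q1; q1 is accepting → accepted
ε: q0; q0 is accepting → accepted
"10": q0 → q1 → q0; q0 is accepting → accepted

Final answer: "00", "100", "101", ε, "10"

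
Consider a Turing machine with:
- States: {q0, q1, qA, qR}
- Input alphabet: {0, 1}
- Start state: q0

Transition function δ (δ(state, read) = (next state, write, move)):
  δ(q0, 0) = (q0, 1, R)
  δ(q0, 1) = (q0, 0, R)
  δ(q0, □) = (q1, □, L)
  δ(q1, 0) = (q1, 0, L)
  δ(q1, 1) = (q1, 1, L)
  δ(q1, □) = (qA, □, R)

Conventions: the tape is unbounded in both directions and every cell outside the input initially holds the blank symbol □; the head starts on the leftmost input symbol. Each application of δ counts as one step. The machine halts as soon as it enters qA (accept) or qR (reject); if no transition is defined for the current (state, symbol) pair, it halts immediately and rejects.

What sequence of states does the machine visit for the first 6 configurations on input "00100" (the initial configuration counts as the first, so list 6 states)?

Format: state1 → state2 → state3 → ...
Step 0: [q0]00100 (head at position 0)
Step 1: δ(q0, 0) = (q0, 1, R)  ⊢  1[q0]0100 (head at position 1)
Step 2: δ(q0, 0) = (q0, 1, R)  ⊢  11[q0]100 (head at position 2)
Step 3: δ(q0, 1) = (q0, 0, R)  ⊢  110[q0]00 (head at position 3)
Step 4: δ(q0, 0) = (q0, 1, R)  ⊢  1101[q0]0 (head at position 4)
Step 5: δ(q0, 0) = (q0, 1, R)  ⊢  11011[q0]□ (head at position 5)
Reading off the states of these 6 configurations: q0 → q0 → q0 → q0 → q0 → q0

Final answer: q0 → q0 → q0 → q0 → q0 → q0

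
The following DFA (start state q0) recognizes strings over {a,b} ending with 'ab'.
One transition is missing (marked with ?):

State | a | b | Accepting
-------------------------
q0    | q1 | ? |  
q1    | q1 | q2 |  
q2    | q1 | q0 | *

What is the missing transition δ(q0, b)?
q0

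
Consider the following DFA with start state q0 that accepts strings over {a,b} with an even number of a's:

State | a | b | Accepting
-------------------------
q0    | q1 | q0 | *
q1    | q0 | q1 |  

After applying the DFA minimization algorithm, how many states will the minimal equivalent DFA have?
All 2 states are reachable from q0, so none can be removed as unreachable.
Table-filling: first mark every (accepting, non-accepting) pair as distinguishable (accepting: {q0}; non-accepting: {q1}).
Every pair of states is distinguishable, so the DFA is already minimal.
Equivalence classes: {q0}, {q1} → 2 states.

Final answer: 2 states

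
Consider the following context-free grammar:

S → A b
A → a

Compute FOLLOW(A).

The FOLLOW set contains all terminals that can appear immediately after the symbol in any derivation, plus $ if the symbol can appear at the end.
A occurs only in S → A b, where it is immediately followed by the terminal b. So FOLLOW(A) = {b}.

Final answer: {b}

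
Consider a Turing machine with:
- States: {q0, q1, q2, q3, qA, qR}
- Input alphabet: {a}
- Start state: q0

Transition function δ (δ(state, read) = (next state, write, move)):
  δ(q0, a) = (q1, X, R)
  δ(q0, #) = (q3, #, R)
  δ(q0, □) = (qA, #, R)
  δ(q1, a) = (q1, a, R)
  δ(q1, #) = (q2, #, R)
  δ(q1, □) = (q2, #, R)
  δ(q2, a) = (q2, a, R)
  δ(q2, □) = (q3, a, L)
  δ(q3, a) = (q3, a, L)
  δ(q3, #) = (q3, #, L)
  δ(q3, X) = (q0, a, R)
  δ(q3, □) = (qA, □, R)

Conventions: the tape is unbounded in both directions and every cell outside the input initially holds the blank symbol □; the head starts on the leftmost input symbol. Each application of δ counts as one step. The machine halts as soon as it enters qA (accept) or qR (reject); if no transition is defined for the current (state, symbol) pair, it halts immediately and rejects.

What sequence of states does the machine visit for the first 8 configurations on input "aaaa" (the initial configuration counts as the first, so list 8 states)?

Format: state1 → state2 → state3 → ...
Step 0: [q0]aaaa (head at position 0)
Step 1: δ(q0, a) = (q1, X, R)  ⊢  X[q1]aaa (head at position 1)
Step 2: δ(q1, a) = (q1, a, R)  ⊢  Xa[q1]aa (head at position 2)
Step 3: δ(q1, a) = (q1, a, R)  ⊢  Xaa[q1]a (head at position 3)
Step 4: δ(q1, a) = (q1, a, R)  ⊢  Xaaa[q1]□ (head at position 4)
Step 5: δ(q1, □) = (q2, #, R)  ⊢  Xaaa#[q2]□ (head at position 5)
Step 6: δ(q2, □) = (q3, a, L)  ⊢  Xaaa[q3]#a (head at position 4)
Step 7: δ(q3, #) = (q3, #, L)  ⊢  Xaa[q3]a#a (head at position 3)
Reading off the states of these 8 configurations: q0 → q1 → q1 → q1 → q1 → q2 → q3 → q3

Final answer: q0 → q1 → q1 → q1 → q1 → q2 → q3 → q3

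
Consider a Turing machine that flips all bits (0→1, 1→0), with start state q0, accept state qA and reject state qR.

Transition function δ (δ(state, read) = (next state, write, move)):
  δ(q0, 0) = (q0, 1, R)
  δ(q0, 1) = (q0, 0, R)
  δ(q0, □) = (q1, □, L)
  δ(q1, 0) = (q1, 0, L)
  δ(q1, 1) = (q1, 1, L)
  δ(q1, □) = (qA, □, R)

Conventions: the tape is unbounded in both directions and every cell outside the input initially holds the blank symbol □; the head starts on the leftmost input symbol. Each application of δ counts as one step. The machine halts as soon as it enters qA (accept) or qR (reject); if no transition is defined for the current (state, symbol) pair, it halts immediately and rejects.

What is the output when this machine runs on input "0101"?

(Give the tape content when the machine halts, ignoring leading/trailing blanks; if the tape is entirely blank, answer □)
Step 0: [q0]0101 (head at position 0)
Step 1: δ(q0, 0) = (q0, 1, R)  ⊢  1[q0]101 (head at position 1)
Step 2: δ(q0, 1) = (q0, 0, R)  ⊢  10[q0]01 (head at position 2)
Step 3: δ(q0, 0) = (q0, 1, R)  ⊢  101[q0]1 (head at position 3)
Step 4: δ(q0, 1) = (q0, 0, R)  ⊢  1010[q0]□ (head at position 4)
Step 5: δ(q0, □) = (q1, □, L)  ⊢  101[q1]0□ (head at position 3)
Step 6: δ(q1, 0) = (q1, 0, L)  ⊢  10[q1]10□ (head at position 2)
Step 7: δ(q1, 1) = (q1, 1, L)  ⊢  1[q1]010□ (head at position 1)
Step 8: δ(q1, 0) = (q1, 0, L)  ⊢  [q1]1010□ (head at position 0)
Step 9: δ(q1, 1) = (q1, 1, L)  ⊢  [q1]□1010□ (head at position -1)
Step 10: δ(q1, □) = (qA, □, R)  ⊢  □[qA]1010□ (head at position 0)
The machine is in qA, so it halts and accepts.
Tape content when halted (ignoring surrounding blanks): 1010

Final answer: Output: 1010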